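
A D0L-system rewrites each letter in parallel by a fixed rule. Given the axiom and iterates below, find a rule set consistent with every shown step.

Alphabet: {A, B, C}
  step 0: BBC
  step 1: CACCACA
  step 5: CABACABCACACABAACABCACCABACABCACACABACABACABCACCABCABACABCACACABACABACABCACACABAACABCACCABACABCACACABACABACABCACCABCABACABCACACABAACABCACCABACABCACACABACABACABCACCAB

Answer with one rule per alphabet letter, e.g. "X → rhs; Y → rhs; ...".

A->CAB, B->CAC, C->A

  step 0 ⇒ step 1: BBC ⇒ CAC·CAC·A
    B ↦ CAC
    C ↦ A
    A ↦ CAB  (constrained at step 1)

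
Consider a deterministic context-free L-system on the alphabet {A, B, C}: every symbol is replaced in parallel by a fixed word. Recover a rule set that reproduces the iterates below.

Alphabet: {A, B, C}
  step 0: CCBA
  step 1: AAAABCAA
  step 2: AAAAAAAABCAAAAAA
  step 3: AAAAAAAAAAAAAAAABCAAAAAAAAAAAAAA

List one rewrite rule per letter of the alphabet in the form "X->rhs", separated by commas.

A->AA, B->BC, C->AA

  step 2 ⇒ step 3: AAAAAAAABCAAAAAA ⇒ AA·AA·AA·AA·AA·AA·AA·AA·BC·AA·AA·AA·AA·AA·AA·AA
    A ↦ AA
    B ↦ BC
    C ↦ AA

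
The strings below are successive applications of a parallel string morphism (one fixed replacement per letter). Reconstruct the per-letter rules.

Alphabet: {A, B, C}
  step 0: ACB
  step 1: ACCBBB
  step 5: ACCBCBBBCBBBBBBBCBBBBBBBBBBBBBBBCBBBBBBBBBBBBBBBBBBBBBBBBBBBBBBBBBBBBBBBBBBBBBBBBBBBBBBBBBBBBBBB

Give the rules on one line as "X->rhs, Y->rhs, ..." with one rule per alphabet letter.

  step 0 ⇒ step 1: ACB ⇒ AC·CB·BB
    A ↦ AC
    B ↦ BB
    C ↦ CB

A->AC, B->BB, C->CB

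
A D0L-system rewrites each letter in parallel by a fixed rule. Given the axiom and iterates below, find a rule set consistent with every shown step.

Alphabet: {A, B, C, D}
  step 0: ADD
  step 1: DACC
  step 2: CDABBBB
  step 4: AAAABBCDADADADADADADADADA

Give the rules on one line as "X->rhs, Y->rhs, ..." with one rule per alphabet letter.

  step 1 ⇒ step 2: DACC ⇒ C·DA·BB·BB
    A ↦ DA
    C ↦ BB
    D ↦ C
    B ↦ AA  (constrained at step 2)

A->DA, B->AA, C->BB, D->C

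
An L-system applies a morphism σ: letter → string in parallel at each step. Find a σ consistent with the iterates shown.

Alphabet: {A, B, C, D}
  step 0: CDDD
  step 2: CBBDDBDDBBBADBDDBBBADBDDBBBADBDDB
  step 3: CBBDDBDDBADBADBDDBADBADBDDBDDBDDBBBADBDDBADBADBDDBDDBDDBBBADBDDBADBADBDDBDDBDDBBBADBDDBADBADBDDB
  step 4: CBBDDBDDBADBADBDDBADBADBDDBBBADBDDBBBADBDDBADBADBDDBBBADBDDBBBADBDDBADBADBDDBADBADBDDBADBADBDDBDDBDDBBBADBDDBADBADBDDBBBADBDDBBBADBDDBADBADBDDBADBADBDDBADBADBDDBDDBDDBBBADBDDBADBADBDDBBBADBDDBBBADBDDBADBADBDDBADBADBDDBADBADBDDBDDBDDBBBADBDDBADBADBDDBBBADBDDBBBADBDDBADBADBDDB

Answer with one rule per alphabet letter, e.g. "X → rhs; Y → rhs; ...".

  step 3 ⇒ step 4: CBBDDBDDBADBADBDDBADBADBDDBDDBDDBBBADBDDBADBADBDDBDDBDDBBBADBDDBADBADBDDBDDBDDBBBADBDDBADBADBDDB ⇒ CBB·DDB·DDB·ADB·ADB·DDB·ADB·ADB·DDB·BB·ADB·DDB·BB·ADB·DDB·ADB·ADB·DDB·BB·ADB·DDB·BB·ADB·DDB·ADB·ADB·DDB·ADB·ADB·DDB·ADB·ADB·DDB·DDB·DDB·BB·ADB·DDB·ADB·ADB·DDB·BB·ADB·DDB·BB·ADB·DDB·ADB·ADB·DDB·ADB·ADB·DDB·ADB·ADB·DDB·DDB·DDB·BB·ADB·DDB·ADB·ADB·DDB·BB·ADB·DDB·BB·ADB·DDB·ADB·ADB·DDB·ADB·ADB·DDB·ADB·ADB·DDB·DDB·DDB·BB·ADB·DDB·ADB·ADB·DDB·BB·ADB·DDB·BB·ADB·DDB·ADB·ADB·DDB
    A ↦ BB
    B ↦ DDB
    C ↦ CBB
    D ↦ ADB

A->BB, B->DDB, C->CBB, D->ADB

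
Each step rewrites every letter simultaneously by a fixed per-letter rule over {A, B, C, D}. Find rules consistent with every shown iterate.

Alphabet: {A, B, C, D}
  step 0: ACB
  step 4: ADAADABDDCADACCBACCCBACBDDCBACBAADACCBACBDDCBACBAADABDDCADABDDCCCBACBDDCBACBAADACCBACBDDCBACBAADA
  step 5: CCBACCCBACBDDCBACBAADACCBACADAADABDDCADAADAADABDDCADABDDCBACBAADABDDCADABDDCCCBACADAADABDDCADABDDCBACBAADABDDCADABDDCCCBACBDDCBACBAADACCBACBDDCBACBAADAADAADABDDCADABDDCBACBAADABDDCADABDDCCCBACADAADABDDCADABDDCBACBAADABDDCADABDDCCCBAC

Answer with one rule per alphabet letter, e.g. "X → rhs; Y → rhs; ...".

  step 4 ⇒ step 5: ADAADABDDCADACCBACCCBACBDDCBACBAADACCBACBDDCBACBAADABDDCADABDDCCCBACBDDCBACBAADACCBACBDDCBACBAADA ⇒ C·CBA·C·C·CBA·C·BDD·CBA·CBA·ADA·C·CBA·C·ADA·ADA·BDD·C·ADA·ADA·ADA·BDD·C·ADA·BDD·CBA·CBA·ADA·BDD·C·ADA·BDD·C·C·CBA·C·ADA·ADA·BDD·C·ADA·BDD·CBA·CBA·ADA·BDD·C·ADA·BDD·C·C·CBA·C·BDD·CBA·CBA·ADA·C·CBA·C·BDD·CBA·CBA·ADA·ADA·ADA·BDD·C·ADA·BDD·CBA·CBA·ADA·BDD·C·ADA·BDD·C·C·CBA·C·ADA·ADA·BDD·C·ADA·BDD·CBA·CBA·ADA·BDD·C·ADA·BDD·C·C·CBA·C
    A ↦ C
    B ↦ BDD
    C ↦ ADA
    D ↦ CBA

A->C, B->BDD, C->ADA, D->CBA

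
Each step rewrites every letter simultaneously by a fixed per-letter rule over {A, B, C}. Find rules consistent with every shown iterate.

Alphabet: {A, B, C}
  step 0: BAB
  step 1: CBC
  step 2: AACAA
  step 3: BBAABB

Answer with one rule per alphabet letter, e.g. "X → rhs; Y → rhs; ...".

  step 2 ⇒ step 3: AACAA ⇒ B·B·AA·B·B
    A ↦ B
    C ↦ AA
  step 0 ⇒ step 1: BAB ⇒ C·B·C
    B ↦ C

A->B, B->C, C->AA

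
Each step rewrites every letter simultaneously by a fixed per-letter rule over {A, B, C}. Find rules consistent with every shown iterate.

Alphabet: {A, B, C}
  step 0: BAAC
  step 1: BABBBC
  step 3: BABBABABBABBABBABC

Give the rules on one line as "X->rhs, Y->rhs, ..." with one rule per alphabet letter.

  step 0 ⇒ step 1: BAAC ⇒ BA·B·B·BC
    A ↦ B
    B ↦ BA
    C ↦ BC

A->B, B->BA, C->BC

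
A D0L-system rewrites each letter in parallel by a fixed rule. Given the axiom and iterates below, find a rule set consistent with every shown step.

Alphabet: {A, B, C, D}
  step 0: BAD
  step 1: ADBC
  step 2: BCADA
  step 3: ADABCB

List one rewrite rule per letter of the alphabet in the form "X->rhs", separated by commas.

  step 2 ⇒ step 3: BCADA ⇒ AD·A·B·C·B
    A ↦ B
    B ↦ AD
    C ↦ A
    D ↦ C

A->B, B->AD, C->A, D->C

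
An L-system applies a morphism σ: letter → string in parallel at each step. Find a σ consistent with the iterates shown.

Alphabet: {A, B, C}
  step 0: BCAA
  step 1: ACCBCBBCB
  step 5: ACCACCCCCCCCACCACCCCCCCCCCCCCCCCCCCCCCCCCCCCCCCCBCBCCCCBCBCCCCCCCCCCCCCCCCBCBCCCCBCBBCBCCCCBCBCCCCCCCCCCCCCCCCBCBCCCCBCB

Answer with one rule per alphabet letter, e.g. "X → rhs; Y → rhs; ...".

  step 0 ⇒ step 1: BCAA ⇒ A·CC·BCB·BCB
    A ↦ BCB
    B ↦ A
    C ↦ CC

A->BCB, B->A, C->CC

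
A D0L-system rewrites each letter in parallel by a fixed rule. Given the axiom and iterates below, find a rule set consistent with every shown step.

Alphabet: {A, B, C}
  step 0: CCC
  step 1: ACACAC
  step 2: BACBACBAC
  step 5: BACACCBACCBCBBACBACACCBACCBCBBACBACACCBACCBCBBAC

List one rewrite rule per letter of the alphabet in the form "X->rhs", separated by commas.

  step 1 ⇒ step 2: ACACAC ⇒ B·AC·B·AC·B·AC
    A ↦ B
    C ↦ AC
    B ↦ CB  (constrained at step 2)

A->B, B->CB, C->AC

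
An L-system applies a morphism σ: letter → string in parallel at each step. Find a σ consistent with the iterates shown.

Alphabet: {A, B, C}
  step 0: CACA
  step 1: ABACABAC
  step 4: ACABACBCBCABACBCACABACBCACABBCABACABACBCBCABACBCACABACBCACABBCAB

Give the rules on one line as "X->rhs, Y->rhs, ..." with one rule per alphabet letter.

A->AC, B->BC, C->AB

  step 0 ⇒ step 1: CACA ⇒ AB·AC·AB·AC
    A ↦ AC
    C ↦ AB
    B ↦ BC  (constrained at step 1)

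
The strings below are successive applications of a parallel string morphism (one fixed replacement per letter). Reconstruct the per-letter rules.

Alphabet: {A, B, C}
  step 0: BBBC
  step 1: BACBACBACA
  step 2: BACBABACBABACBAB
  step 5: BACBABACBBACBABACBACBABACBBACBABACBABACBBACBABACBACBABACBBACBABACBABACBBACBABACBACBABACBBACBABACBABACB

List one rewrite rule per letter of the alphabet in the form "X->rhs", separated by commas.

  step 1 ⇒ step 2: BACBACBACA ⇒ BAC·B·A·BAC·B·A·BAC·B·A·B
    A ↦ B
    B ↦ BAC
    C ↦ A

A->B, B->BAC, C->A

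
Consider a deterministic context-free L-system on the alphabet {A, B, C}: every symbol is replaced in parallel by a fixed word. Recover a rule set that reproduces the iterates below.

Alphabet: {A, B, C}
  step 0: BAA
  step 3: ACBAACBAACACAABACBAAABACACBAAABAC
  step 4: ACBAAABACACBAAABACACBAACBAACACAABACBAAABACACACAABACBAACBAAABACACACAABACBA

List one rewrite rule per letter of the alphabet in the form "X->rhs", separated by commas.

A->AC, B->AAB, C->BA

  step 3 ⇒ step 4: ACBAACBAACACAABACBAAABACACBAAABAC ⇒ AC·BA·AAB·AC·AC·BA·AAB·AC·AC·BA·AC·BA·AC·AC·AAB·AC·BA·AAB·AC·AC·AC·AAB·AC·BA·AC·BA·AAB·AC·AC·AC·AAB·AC·BA
    A ↦ AC
    B ↦ AAB
    C ↦ BA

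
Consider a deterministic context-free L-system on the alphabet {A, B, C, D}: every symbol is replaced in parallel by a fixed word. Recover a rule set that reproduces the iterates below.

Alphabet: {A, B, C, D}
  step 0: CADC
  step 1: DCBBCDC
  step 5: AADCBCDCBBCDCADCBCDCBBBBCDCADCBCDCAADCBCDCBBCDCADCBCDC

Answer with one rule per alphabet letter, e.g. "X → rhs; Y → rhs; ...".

  step 0 ⇒ step 1: CADC ⇒ DC·B·BC·DC
    A ↦ B
    C ↦ DC
    D ↦ BC
    B ↦ A  (constrained at step 1)

A->B, B->A, C->DC, D->BC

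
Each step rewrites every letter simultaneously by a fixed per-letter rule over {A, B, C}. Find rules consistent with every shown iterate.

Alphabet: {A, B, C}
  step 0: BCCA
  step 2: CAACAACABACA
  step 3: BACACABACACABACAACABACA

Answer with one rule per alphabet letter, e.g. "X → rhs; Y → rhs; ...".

A->CA, B->A, C->BA

  step 2 ⇒ step 3: CAACAACABACA ⇒ BA·CA·CA·BA·CA·CA·BA·CA·A·CA·BA·CA
    A ↦ CA
    B ↦ A
    C ↦ BA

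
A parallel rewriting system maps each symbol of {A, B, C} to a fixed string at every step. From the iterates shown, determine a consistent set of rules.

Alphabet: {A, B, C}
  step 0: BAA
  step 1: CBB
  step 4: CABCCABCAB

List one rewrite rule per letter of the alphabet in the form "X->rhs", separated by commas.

  step 0 ⇒ step 1: BAA ⇒ C·B·B
    A ↦ B
    B ↦ C
    C ↦ CA  (constrained at step 1)

A->B, B->C, C->CA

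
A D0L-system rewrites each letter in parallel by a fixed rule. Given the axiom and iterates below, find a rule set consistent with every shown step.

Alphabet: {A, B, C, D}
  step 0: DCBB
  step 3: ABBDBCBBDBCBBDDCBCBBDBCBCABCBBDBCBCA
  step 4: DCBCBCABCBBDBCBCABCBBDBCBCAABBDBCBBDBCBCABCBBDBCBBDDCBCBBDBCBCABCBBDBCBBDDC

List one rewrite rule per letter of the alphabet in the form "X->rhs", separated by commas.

A->DC, B->BC, C->BBD, D->A

  step 3 ⇒ step 4: ABBDBCBBDBCBBDDCBCBBDBCBCABCBBDBCBCA ⇒ DC·BC·BC·A·BC·BBD·BC·BC·A·BC·BBD·BC·BC·A·A·BBD·BC·BBD·BC·BC·A·BC·BBD·BC·BBD·DC·BC·BBD·BC·BC·A·BC·BBD·BC·BBD·DC
    A ↦ DC
    B ↦ BC
    C ↦ BBD
    D ↦ A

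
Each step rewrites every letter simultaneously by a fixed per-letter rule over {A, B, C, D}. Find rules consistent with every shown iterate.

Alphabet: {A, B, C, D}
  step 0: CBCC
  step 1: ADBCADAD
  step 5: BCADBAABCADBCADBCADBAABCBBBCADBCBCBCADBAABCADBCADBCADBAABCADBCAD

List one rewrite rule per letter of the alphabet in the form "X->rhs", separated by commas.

A->B, B->BC, C->AD, D->AA

  step 0 ⇒ step 1: CBCC ⇒ AD·BC·AD·AD
    B ↦ BC
    C ↦ AD
    A ↦ B  (constrained at step 1)
    D ↦ AA  (constrained at step 1)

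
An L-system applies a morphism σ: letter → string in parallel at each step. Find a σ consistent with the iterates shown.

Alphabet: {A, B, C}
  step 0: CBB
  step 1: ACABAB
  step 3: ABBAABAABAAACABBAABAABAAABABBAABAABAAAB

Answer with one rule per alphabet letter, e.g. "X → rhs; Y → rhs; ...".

A->BAA, B->AB, C->AC

  step 0 ⇒ step 1: CBB ⇒ AC·AB·AB
    B ↦ AB
    C ↦ AC
    A ↦ BAA  (constrained at step 1)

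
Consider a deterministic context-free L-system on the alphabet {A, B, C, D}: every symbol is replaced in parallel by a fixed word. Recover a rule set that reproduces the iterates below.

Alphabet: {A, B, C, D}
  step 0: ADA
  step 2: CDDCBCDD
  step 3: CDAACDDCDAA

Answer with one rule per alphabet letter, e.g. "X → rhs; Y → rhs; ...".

  step 2 ⇒ step 3: CDDCBCDD ⇒ CD·A·A·CD·D·CD·A·A
    B ↦ D
    C ↦ CD
    D ↦ A
    A ↦ CB  (constrained at step 0)

A->CB, B->D, C->CD, D->A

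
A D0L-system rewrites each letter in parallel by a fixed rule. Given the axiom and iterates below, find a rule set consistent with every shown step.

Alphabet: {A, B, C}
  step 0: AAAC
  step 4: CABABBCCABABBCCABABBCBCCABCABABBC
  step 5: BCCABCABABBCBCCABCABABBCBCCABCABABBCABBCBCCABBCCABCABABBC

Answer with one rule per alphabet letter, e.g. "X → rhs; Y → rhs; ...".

  step 4 ⇒ step 5: CABABBCCABABBCCABABBCBCCABCABABBC ⇒ BC·C·AB·C·AB·AB·BC·BC·C·AB·C·AB·AB·BC·BC·C·AB·C·AB·AB·BC·AB·BC·BC·C·AB·BC·C·AB·C·AB·AB·BC
    A ↦ C
    B ↦ AB
    C ↦ BC

A->C, B->AB, C->BC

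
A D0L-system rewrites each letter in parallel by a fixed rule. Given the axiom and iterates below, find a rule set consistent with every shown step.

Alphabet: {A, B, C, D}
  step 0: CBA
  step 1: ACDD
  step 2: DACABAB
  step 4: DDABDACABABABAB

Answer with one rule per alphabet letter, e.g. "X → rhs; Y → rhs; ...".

A->D, B->D, C->AC, D->AB

  step 1 ⇒ step 2: ACDD ⇒ D·AC·AB·AB
    A ↦ D
    C ↦ AC
    D ↦ AB
  step 0 ⇒ step 1: CBA ⇒ AC·D·D
    B ↦ D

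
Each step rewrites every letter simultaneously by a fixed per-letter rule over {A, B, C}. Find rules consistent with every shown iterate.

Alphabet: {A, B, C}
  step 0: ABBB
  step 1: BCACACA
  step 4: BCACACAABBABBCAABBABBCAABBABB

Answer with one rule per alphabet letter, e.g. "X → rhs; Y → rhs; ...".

  step 0 ⇒ step 1: ABBB ⇒ B·CA·CA·CA
    A ↦ B
    B ↦ CA
    C ↦ AB  (constrained at step 1)

A->B, B->CA, C->AB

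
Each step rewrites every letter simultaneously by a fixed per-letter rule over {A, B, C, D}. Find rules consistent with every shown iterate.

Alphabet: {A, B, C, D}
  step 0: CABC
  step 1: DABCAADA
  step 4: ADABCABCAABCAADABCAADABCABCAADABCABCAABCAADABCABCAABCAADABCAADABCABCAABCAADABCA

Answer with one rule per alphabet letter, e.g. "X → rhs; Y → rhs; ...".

  step 0 ⇒ step 1: CABC ⇒ DA·BCA·A·DA
    A ↦ BCA
    B ↦ A
    C ↦ DA
    D ↦ A  (constrained at step 1)

A->BCA, B->A, C->DA, D->A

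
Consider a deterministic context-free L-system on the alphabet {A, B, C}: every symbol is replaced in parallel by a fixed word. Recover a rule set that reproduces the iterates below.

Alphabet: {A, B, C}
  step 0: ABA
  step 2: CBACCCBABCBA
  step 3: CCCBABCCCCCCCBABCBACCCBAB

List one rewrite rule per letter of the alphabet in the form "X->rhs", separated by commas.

  step 2 ⇒ step 3: CBACCCBABCBA ⇒ CC·CBA·B·CC·CC·CC·CBA·B·CBA·CC·CBA·B
    A ↦ B
    B ↦ CBA
    C ↦ CC

A->B, B->CBA, C->CC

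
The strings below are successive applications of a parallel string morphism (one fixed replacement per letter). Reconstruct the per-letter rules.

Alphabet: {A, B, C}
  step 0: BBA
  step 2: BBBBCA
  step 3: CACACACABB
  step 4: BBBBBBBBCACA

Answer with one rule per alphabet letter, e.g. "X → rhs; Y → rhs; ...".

A->B, B->CA, C->B

  step 3 ⇒ step 4: CACACACABB ⇒ B·B·B·B·B·B·B·B·CA·CA
    A ↦ B
    B ↦ CA
    C ↦ B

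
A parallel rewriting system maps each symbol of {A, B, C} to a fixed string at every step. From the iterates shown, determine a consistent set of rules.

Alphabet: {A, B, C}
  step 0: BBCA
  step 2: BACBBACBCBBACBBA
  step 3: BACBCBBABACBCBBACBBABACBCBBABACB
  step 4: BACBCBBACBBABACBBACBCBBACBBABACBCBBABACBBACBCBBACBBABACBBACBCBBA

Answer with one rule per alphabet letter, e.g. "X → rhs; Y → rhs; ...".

A->CB, B->BA, C->CB

  step 3 ⇒ step 4: BACBCBBABACBCBBACBBABACBCBBABACB ⇒ BA·CB·CB·BA·CB·BA·BA·CB·BA·CB·CB·BA·CB·BA·BA·CB·CB·BA·BA·CB·BA·CB·CB·BA·CB·BA·BA·CB·BA·CB·CB·BA
    A ↦ CB
    B ↦ BA
    C ↦ CB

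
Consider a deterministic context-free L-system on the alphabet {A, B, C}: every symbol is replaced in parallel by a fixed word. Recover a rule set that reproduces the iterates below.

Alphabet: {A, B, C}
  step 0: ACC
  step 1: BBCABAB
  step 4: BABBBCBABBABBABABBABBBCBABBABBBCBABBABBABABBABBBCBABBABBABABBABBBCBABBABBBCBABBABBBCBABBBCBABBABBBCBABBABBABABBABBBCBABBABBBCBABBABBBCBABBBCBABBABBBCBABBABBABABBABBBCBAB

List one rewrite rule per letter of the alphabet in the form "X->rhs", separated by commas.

A->BBC, B->BAB, C->AB

  step 0 ⇒ step 1: ACC ⇒ BBC·AB·AB
    A ↦ BBC
    C ↦ AB
    B ↦ BAB  (constrained at step 1)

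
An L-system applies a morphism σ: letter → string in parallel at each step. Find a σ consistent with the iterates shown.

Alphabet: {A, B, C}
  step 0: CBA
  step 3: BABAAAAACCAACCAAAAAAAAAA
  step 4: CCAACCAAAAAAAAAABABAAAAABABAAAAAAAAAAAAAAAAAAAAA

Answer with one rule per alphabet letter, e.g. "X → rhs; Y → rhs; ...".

  step 3 ⇒ step 4: BABAAAAACCAACCAAAAAAAAAA ⇒ CC·AA·CC·AA·AA·AA·AA·AA·BA·BA·AA·AA·BA·BA·AA·AA·AA·AA·AA·AA·AA·AA·AA·AA
    A ↦ AA
    B ↦ CC
    C ↦ BA

A->AA, B->CC, C->BA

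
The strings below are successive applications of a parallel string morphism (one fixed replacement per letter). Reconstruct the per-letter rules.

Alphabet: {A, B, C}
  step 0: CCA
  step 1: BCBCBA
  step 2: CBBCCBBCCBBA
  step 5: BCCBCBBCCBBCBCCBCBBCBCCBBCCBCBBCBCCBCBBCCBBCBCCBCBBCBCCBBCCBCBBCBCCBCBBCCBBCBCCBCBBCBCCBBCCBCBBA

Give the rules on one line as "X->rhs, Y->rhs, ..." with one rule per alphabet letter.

  step 1 ⇒ step 2: BCBCBA ⇒ CB·BC·CB·BC·CB·BA
    A ↦ BA
    B ↦ CB
    C ↦ BC

A->BA, B->CB, C->BC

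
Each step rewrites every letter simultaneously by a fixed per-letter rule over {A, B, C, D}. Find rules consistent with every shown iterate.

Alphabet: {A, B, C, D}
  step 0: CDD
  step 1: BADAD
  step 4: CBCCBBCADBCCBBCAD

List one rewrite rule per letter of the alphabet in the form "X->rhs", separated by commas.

  step 0 ⇒ step 1: CDD ⇒ B·AD·AD
    C ↦ B
    D ↦ AD
    A ↦ BC  (constrained at step 1)
    B ↦ C  (constrained at step 1)

A->BC, B->C, C->B, D->AD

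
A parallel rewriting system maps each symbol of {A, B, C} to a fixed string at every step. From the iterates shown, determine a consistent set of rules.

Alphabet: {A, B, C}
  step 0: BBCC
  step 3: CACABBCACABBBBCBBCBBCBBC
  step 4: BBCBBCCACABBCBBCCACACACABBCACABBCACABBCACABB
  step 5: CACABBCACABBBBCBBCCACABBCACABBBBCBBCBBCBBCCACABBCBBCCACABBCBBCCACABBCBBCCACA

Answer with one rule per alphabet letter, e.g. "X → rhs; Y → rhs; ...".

A->C, B->CA, C->BB

  step 4 ⇒ step 5: BBCBBCCACABBCBBCCACACACABBCACABBCACABBCACABB ⇒ CA·CA·BB·CA·CA·BB·BB·C·BB·C·CA·CA·BB·CA·CA·BB·BB·C·BB·C·BB·C·BB·C·CA·CA·BB·C·BB·C·CA·CA·BB·C·BB·C·CA·CA·BB·C·BB·C·CA·CA
    A ↦ C
    B ↦ CA
    C ↦ BB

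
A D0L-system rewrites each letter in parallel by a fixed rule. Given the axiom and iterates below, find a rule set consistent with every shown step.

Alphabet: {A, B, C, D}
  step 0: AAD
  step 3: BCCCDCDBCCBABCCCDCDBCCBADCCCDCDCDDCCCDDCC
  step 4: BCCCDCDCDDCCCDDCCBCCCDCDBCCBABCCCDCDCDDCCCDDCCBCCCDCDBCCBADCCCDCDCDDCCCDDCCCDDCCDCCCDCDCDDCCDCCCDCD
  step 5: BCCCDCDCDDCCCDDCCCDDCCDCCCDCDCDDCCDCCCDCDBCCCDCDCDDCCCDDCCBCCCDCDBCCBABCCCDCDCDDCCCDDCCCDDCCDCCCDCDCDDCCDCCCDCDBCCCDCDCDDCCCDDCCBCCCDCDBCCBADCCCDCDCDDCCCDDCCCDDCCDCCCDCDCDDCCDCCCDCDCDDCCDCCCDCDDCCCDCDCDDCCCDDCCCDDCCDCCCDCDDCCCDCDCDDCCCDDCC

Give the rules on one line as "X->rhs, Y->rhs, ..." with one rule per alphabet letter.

A->BA, B->BCC, C->CD, D->DCC

  step 4 ⇒ step 5: BCCCDCDCDDCCCDDCCBCCCDCDBCCBABCCCDCDCDDCCCDDCCBCCCDCDBCCBADCCCDCDCDDCCCDDCCCDDCCDCCCDCDCDDCCDCCCDCD ⇒ BCC·CD·CD·CD·DCC·CD·DCC·CD·DCC·DCC·CD·CD·CD·DCC·DCC·CD·CD·BCC·CD·CD·CD·DCC·CD·DCC·BCC·CD·CD·BCC·BA·BCC·CD·CD·CD·DCC·CD·DCC·CD·DCC·DCC·CD·CD·CD·DCC·DCC·CD·CD·BCC·CD·CD·CD·DCC·CD·DCC·BCC·CD·CD·BCC·BA·DCC·CD·CD·CD·DCC·CD·DCC·CD·DCC·DCC·CD·CD·CD·DCC·DCC·CD·CD·CD·DCC·DCC·CD·CD·DCC·CD·CD·CD·DCC·CD·DCC·CD·DCC·DCC·CD·CD·DCC·CD·CD·CD·DCC·CD·DCC
    A ↦ BA
    B ↦ BCC
    C ↦ CD
    D ↦ DCC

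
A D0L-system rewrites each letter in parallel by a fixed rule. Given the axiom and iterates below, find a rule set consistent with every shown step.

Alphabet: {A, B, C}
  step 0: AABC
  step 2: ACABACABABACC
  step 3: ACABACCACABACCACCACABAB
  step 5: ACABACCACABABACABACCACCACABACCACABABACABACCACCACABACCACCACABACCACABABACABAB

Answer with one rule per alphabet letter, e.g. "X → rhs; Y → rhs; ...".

A->AC, B->C, C->AB

  step 2 ⇒ step 3: ACABACABABACC ⇒ AC·AB·AC·C·AC·AB·AC·C·AC·C·AC·AB·AB
    A ↦ AC
    B ↦ C
    C ↦ AB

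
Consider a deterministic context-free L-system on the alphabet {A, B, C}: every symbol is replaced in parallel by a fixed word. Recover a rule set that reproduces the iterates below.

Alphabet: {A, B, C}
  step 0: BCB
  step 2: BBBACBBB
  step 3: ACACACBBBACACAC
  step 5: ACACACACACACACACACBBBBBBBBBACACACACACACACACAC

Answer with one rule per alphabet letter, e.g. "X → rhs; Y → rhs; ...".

A->BB, B->AC, C->B

  step 2 ⇒ step 3: BBBACBBB ⇒ AC·AC·AC·BB·B·AC·AC·AC
    A ↦ BB
    B ↦ AC
    C ↦ B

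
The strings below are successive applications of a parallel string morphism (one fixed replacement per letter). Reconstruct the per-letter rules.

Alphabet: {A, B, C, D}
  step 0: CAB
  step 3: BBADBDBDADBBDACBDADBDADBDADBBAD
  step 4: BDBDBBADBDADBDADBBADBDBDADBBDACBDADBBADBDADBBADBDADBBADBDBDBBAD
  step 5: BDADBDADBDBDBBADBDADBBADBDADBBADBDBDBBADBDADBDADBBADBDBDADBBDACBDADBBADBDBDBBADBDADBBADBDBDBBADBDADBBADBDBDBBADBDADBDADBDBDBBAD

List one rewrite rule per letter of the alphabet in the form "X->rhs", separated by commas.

A->BB, B->BD, C->DAC, D->AD

  step 4 ⇒ step 5: BDBDBBADBDADBDADBBADBDBDADBBDACBDADBBADBDADBBADBDADBBADBDBDBBAD ⇒ BD·AD·BD·AD·BD·BD·BB·AD·BD·AD·BB·AD·BD·AD·BB·AD·BD·BD·BB·AD·BD·AD·BD·AD·BB·AD·BD·BD·AD·BB·DAC·BD·AD·BB·AD·BD·BD·BB·AD·BD·AD·BB·AD·BD·BD·BB·AD·BD·AD·BB·AD·BD·BD·BB·AD·BD·AD·BD·AD·BD·BD·BB·AD
    A ↦ BB
    B ↦ BD
    C ↦ DAC
    D ↦ AD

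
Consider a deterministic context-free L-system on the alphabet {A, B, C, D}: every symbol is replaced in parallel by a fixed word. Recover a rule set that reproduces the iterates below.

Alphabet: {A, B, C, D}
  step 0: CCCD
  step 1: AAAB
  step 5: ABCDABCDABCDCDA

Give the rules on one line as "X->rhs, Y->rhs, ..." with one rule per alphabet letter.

  step 0 ⇒ step 1: CCCD ⇒ A·A·A·B
    C ↦ A
    D ↦ B
    A ↦ CD  (constrained at step 1)
    B ↦ A  (constrained at step 1)

A->CD, B->A, C->A, D->B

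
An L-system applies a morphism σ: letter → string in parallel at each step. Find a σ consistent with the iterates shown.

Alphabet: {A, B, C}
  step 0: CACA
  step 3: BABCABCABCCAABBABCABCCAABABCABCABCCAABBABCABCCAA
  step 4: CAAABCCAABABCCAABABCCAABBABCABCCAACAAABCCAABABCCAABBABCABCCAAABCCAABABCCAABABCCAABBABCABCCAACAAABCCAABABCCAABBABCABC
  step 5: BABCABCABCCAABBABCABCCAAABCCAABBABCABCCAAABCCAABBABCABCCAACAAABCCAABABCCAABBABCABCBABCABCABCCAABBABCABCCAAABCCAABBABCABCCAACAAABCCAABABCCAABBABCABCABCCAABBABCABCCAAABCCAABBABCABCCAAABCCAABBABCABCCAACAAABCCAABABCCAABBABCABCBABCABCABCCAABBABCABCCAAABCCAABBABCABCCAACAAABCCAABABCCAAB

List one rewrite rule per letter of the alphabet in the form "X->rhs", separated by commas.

A->ABC, B->CAA, C->B

  step 4 ⇒ step 5: CAAABCCAABABCCAABABCCAABBABCABCCAACAAABCCAABABCCAABBABCABCCAAABCCAABABCCAABABCCAABBABCABCCAACAAABCCAABABCCAABBABCABC ⇒ B·ABC·ABC·ABC·CAA·B·B·ABC·ABC·CAA·ABC·CAA·B·B·ABC·ABC·CAA·ABC·CAA·B·B·ABC·ABC·CAA·CAA·ABC·CAA·B·ABC·CAA·B·B·ABC·ABC·B·ABC·ABC·ABC·CAA·B·B·ABC·ABC·CAA·ABC·CAA·B·B·ABC·ABC·CAA·CAA·ABC·CAA·B·ABC·CAA·B·B·ABC·ABC·ABC·CAA·B·B·ABC·ABC·CAA·ABC·CAA·B·B·ABC·ABC·CAA·ABC·CAA·B·B·ABC·ABC·CAA·CAA·ABC·CAA·B·ABC·CAA·B·B·ABC·ABC·B·ABC·ABC·ABC·CAA·B·B·ABC·ABC·CAA·ABC·CAA·B·B·ABC·ABC·CAA·CAA·ABC·CAA·B·ABC·CAA·B
    A ↦ ABC
    B ↦ CAA
    C ↦ B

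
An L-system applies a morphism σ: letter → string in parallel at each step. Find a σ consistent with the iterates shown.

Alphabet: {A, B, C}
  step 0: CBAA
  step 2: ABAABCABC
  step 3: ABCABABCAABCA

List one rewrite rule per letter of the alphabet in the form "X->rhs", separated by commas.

A->AB, B->C, C->A

  step 2 ⇒ step 3: ABAABCABC ⇒ AB·C·AB·AB·C·A·AB·C·A
    A ↦ AB
    B ↦ C
    C ↦ A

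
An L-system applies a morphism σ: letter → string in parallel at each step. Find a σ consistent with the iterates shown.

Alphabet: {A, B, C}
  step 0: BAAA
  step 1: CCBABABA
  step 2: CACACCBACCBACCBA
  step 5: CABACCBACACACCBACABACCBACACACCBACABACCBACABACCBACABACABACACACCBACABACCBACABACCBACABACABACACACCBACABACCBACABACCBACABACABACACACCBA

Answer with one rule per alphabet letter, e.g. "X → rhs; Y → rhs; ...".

  step 1 ⇒ step 2: CCBABABA ⇒ CA·CA·CC·BA·CC·BA·CC·BA
    A ↦ BA
    B ↦ CC
    C ↦ CA

A->BA, B->CC, C->CA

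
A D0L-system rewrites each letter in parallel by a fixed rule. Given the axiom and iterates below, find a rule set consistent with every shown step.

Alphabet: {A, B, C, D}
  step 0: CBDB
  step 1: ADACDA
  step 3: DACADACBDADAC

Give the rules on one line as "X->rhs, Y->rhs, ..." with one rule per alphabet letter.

  step 0 ⇒ step 1: CBDB ⇒ A·DA·C·DA
    B ↦ DA
    C ↦ A
    D ↦ C
    A ↦ BD  (constrained at step 1)

A->BD, B->DA, C->A, D->C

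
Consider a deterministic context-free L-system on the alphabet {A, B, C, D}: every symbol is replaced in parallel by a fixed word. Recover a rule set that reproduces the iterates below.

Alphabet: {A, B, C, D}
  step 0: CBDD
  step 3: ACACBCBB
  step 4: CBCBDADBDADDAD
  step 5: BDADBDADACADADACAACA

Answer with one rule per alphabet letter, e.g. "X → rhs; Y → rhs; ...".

A->C, B->DAD, C->B, D->A

  step 4 ⇒ step 5: CBCBDADBDADDAD ⇒ B·DAD·B·DAD·A·C·A·DAD·A·C·A·A·C·A
    A ↦ C
    B ↦ DAD
    C ↦ B
    D ↦ A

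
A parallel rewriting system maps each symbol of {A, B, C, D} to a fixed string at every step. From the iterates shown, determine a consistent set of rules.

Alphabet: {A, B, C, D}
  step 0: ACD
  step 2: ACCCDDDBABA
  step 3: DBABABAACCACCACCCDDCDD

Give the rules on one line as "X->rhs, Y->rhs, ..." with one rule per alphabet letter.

A->D, B->CD, C->BA, D->ACC

  step 2 ⇒ step 3: ACCCDDDBABA ⇒ D·BA·BA·BA·ACC·ACC·ACC·CD·D·CD·D
    A ↦ D
    B ↦ CD
    C ↦ BA
    D ↦ ACC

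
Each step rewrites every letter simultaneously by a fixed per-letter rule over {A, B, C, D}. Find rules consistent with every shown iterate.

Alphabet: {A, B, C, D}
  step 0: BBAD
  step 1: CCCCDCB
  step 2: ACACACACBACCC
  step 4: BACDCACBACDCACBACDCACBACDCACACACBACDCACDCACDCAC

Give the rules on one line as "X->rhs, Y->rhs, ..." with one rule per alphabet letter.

  step 1 ⇒ step 2: CCCCDCB ⇒ AC·AC·AC·AC·B·AC·CC
    B ↦ CC
    C ↦ AC
    D ↦ B
  step 0 ⇒ step 1: BBAD ⇒ CC·CC·DC·B
    A ↦ DC

A->DC, B->CC, C->AC, D->B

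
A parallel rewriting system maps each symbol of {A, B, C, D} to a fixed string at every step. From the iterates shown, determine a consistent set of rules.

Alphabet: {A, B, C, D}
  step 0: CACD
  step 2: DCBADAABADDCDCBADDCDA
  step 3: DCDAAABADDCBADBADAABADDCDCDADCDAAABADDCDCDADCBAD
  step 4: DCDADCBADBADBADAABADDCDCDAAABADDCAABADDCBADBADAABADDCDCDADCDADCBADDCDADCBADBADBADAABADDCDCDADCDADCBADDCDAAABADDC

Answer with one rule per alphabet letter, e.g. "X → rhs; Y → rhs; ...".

A->BAD, B->AA, C->DA, D->DC

  step 3 ⇒ step 4: DCDAAABADDCBADBADAABADDCDCDADCDAAABADDCDCDADCBAD ⇒ DC·DA·DC·BAD·BAD·BAD·AA·BAD·DC·DC·DA·AA·BAD·DC·AA·BAD·DC·BAD·BAD·AA·BAD·DC·DC·DA·DC·DA·DC·BAD·DC·DA·DC·BAD·BAD·BAD·AA·BAD·DC·DC·DA·DC·DA·DC·BAD·DC·DA·AA·BAD·DC
    A ↦ BAD
    B ↦ AA
    C ↦ DA
    D ↦ DC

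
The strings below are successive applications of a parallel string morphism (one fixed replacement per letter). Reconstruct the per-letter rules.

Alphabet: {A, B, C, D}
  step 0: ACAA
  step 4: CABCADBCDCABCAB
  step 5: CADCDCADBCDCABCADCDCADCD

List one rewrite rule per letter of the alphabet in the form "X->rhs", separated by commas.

  step 4 ⇒ step 5: CABCADBCDCABCAB ⇒ CA·D·CD·CA·D·B·CD·CA·B·CA·D·CD·CA·D·CD
    A ↦ D
    B ↦ CD
    C ↦ CA
    D ↦ B

A->D, B->CD, C->CA, D->B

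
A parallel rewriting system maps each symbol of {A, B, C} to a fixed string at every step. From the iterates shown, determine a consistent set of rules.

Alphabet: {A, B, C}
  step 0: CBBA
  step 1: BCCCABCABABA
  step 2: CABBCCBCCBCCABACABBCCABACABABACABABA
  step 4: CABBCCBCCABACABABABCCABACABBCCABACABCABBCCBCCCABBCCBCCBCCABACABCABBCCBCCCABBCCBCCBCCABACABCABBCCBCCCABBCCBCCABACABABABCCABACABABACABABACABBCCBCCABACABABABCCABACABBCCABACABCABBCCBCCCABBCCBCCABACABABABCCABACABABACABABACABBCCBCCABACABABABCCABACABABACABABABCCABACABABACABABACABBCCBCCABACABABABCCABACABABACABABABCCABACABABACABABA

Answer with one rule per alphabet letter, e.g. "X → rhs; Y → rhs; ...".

  step 1 ⇒ step 2: BCCCABCABABA ⇒ CAB·BCC·BCC·BCC·ABA·CAB·BCC·ABA·CAB·ABA·CAB·ABA
    A ↦ ABA
    B ↦ CAB
    C ↦ BCC

A->ABA, B->CAB, C->BCC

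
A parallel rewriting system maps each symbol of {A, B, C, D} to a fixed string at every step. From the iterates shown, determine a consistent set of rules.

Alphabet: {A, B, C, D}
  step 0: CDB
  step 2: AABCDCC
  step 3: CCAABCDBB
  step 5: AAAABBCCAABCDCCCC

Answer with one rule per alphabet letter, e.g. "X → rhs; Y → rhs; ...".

  step 2 ⇒ step 3: AABCDCC ⇒ C·C·AA·B·CD·B·B
    A ↦ C
    B ↦ AA
    C ↦ B
    D ↦ CD

A->C, B->AA, C->B, D->CD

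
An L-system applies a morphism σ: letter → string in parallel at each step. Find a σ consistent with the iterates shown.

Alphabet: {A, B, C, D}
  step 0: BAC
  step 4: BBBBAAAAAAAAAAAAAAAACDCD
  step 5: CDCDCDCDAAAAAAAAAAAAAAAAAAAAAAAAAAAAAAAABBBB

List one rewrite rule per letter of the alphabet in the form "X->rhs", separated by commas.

A->AA, B->CD, C->B, D->B

  step 4 ⇒ step 5: BBBBAAAAAAAAAAAAAAAACDCD ⇒ CD·CD·CD·CD·AA·AA·AA·AA·AA·AA·AA·AA·AA·AA·AA·AA·AA·AA·AA·AA·B·B·B·B
    A ↦ AA
    B ↦ CD
    C ↦ B
    D ↦ B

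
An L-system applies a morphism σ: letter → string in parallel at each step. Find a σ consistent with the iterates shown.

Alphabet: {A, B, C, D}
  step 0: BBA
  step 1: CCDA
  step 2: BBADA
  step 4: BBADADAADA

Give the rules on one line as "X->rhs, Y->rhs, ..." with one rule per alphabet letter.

A->DA, B->C, C->B, D->A

  step 1 ⇒ step 2: CCDA ⇒ B·B·A·DA
    A ↦ DA
    C ↦ B
    D ↦ A
  step 0 ⇒ step 1: BBA ⇒ C·C·DA
    B ↦ C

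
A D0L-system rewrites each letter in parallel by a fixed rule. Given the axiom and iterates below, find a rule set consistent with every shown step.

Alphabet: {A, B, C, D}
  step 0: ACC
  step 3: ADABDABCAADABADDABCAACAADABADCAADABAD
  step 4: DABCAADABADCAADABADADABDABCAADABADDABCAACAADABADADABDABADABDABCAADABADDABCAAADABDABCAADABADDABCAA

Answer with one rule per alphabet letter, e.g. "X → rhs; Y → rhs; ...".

  step 3 ⇒ step 4: ADABDABCAADABADDABCAACAADABADCAADABAD ⇒ DAB·CAA·DAB·AD·CAA·DAB·AD·A·DAB·DAB·CAA·DAB·AD·DAB·CAA·CAA·DAB·AD·A·DAB·DAB·A·DAB·DAB·CAA·DAB·AD·DAB·CAA·A·DAB·DAB·CAA·DAB·AD·DAB·CAA
    A ↦ DAB
    B ↦ AD
    C ↦ A
    D ↦ CAA

A->DAB, B->AD, C->A, D->CAA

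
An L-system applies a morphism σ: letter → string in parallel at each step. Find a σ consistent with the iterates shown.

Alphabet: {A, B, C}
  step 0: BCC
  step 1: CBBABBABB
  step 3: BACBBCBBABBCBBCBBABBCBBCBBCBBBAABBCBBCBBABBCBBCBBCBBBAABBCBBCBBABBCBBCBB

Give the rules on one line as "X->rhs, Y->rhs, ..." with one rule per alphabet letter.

  step 0 ⇒ step 1: BCC ⇒ CBB·ABB·ABB
    B ↦ CBB
    C ↦ ABB
    A ↦ BA  (constrained at step 1)

A->BA, B->CBB, C->ABB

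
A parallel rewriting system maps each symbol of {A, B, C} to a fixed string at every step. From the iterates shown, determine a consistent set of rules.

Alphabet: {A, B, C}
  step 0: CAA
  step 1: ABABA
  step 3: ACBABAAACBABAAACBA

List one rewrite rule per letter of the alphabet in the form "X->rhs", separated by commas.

A->BA, B->AC, C->A

  step 0 ⇒ step 1: CAA ⇒ A·BA·BA
    A ↦ BA
    C ↦ A
    B ↦ AC  (constrained at step 1)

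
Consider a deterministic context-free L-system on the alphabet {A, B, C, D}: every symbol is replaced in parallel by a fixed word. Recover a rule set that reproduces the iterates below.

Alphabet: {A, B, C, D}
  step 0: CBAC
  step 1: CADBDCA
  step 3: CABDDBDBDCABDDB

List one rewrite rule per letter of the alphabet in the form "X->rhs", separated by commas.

A->BD, B->D, C->CA, D->B

  step 0 ⇒ step 1: CBAC ⇒ CA·D·BD·CA
    A ↦ BD
    B ↦ D
    C ↦ CA
    D ↦ B  (constrained at step 1)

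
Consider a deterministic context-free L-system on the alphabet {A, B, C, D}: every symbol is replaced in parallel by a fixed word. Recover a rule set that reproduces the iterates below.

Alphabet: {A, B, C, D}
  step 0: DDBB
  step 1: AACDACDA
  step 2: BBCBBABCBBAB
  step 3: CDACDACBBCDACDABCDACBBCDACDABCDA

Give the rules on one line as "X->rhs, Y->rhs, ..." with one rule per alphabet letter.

A->B, B->CDA, C->CBB, D->A

  step 2 ⇒ step 3: BBCBBABCBBAB ⇒ CDA·CDA·CBB·CDA·CDA·B·CDA·CBB·CDA·CDA·B·CDA
    A ↦ B
    B ↦ CDA
    C ↦ CBB
  step 0 ⇒ step 1: DDBB ⇒ A·A·CDA·CDA
    D ↦ A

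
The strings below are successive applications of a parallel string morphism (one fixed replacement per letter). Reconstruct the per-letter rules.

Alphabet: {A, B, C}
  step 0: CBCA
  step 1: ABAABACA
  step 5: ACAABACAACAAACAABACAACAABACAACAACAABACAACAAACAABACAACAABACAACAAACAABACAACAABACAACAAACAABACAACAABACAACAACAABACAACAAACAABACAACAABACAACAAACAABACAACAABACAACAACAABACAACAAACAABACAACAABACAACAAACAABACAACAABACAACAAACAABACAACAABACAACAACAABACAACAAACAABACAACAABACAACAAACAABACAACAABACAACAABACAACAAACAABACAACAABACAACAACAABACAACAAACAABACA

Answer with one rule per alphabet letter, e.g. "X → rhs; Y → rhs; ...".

A->ACA, B->A, C->AB

  step 0 ⇒ step 1: CBCA ⇒ AB·A·AB·ACA
    A ↦ ACA
    B ↦ A
    C ↦ AB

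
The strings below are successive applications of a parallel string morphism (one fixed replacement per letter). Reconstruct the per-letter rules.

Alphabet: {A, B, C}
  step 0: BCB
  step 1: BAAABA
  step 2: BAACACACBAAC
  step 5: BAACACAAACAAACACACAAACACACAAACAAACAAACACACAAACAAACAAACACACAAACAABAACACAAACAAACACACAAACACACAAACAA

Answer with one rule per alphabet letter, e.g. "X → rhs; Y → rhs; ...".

A->AC, B->BA, C->AA

  step 1 ⇒ step 2: BAAABA ⇒ BA·AC·AC·AC·BA·AC
    A ↦ AC
    B ↦ BA
  step 0 ⇒ step 1: BCB ⇒ BA·AA·BA
    C ↦ AA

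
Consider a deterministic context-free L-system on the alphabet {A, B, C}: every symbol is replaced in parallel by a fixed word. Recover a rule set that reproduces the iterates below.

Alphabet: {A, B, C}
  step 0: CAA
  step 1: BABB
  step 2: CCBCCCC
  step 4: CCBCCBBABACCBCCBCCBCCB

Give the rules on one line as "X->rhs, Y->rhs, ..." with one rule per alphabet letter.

A->B, B->CC, C->BA

  step 1 ⇒ step 2: BABB ⇒ CC·B·CC·CC
    A ↦ B
    B ↦ CC
  step 0 ⇒ step 1: CAA ⇒ BA·B·B
    C ↦ BA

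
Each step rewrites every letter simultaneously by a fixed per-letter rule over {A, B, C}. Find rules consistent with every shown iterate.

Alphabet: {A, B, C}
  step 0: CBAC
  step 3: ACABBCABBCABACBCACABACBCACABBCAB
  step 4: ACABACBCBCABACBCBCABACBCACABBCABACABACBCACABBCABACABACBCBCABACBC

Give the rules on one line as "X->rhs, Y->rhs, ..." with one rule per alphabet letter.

  step 3 ⇒ step 4: ACABBCABBCABACBCACABACBCACABBCAB ⇒ AC·AB·AC·BC·BC·AB·AC·BC·BC·AB·AC·BC·AC·AB·BC·AB·AC·AB·AC·BC·AC·AB·BC·AB·AC·AB·AC·BC·BC·AB·AC·BC
    A ↦ AC
    B ↦ BC
    C ↦ AB

A->AC, B->BC, C->AB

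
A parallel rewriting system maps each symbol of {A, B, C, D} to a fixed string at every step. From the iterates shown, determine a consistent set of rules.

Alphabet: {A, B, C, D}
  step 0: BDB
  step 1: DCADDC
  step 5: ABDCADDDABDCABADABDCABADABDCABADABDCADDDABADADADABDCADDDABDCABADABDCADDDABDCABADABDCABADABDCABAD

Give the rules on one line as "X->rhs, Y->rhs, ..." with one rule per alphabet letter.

  step 0 ⇒ step 1: BDB ⇒ DC·AD·DC
    B ↦ DC
    D ↦ AD
    A ↦ AB  (constrained at step 1)
    C ↦ DD  (constrained at step 1)

A->AB, B->DC, C->DD, D->AD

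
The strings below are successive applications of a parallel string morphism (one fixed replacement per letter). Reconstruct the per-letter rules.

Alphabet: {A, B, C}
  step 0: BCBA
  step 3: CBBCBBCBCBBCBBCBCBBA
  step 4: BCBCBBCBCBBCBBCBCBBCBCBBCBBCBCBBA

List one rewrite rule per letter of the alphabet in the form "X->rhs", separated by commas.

A->BA, B->CB, C->B

  step 3 ⇒ step 4: CBBCBBCBCBBCBBCBCBBA ⇒ B·CB·CB·B·CB·CB·B·CB·B·CB·CB·B·CB·CB·B·CB·B·CB·CB·BA
    A ↦ BA
    B ↦ CB
    C ↦ B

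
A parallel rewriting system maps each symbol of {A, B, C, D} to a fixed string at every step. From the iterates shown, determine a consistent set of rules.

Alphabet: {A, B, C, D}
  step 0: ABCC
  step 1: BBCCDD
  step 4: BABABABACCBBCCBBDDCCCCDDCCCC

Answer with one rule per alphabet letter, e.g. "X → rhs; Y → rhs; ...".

  step 0 ⇒ step 1: ABCC ⇒ BB·CC·D·D
    A ↦ BB
    B ↦ CC
    C ↦ D
    D ↦ BA  (constrained at step 1)

A->BB, B->CC, C->D, D->BA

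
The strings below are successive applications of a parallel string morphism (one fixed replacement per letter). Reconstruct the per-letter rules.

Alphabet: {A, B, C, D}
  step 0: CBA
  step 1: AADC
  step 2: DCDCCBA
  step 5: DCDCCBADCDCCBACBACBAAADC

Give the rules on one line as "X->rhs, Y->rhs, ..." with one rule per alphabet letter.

  step 1 ⇒ step 2: AADC ⇒ DC·DC·CB·A
    A ↦ DC
    C ↦ A
    D ↦ CB
  step 0 ⇒ step 1: CBA ⇒ A·A·DC
    B ↦ A

A->DC, B->A, C->A, D->CB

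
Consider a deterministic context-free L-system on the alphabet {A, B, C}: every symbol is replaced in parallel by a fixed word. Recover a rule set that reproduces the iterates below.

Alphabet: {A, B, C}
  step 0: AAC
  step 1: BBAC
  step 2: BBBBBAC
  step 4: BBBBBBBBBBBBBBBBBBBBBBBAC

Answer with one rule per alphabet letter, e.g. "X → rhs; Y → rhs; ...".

  step 1 ⇒ step 2: BBAC ⇒ BB·BB·B·AC
    A ↦ B
    B ↦ BB
    C ↦ AC

A->B, B->BB, C->AC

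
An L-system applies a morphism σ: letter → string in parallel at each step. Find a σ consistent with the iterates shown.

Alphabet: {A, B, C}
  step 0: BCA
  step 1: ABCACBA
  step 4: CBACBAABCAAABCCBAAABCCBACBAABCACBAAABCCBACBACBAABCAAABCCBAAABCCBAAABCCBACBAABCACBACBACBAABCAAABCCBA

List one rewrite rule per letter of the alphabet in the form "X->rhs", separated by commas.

  step 0 ⇒ step 1: BCA ⇒ ABC·A·CBA
    A ↦ CBA
    B ↦ ABC
    C ↦ A

A->CBA, B->ABC, C->A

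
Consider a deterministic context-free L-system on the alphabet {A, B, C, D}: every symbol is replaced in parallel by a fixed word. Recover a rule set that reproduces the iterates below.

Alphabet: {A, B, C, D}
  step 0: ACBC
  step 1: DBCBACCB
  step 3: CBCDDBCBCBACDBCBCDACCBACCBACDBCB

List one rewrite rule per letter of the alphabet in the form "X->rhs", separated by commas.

A->DB, B->AC, C->CB, D->CD

  step 0 ⇒ step 1: ACBC ⇒ DB·CB·AC·CB
    A ↦ DB
    B ↦ AC
    C ↦ CB
    D ↦ CD  (constrained at step 1)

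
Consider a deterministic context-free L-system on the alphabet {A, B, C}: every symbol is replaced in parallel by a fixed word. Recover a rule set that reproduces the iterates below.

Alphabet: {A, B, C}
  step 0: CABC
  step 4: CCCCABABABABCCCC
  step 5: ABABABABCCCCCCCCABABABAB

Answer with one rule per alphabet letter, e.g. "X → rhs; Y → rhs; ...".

A->C, B->C, C->AB

  step 4 ⇒ step 5: CCCCABABABABCCCC ⇒ AB·AB·AB·AB·C·C·C·C·C·C·C·C·AB·AB·AB·AB
    A ↦ C
    B ↦ C
    C ↦ AB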